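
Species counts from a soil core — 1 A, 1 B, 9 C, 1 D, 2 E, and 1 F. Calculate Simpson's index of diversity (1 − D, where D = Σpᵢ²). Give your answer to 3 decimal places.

Total N = 1+1+9+1+2+1 = 15, so the proportions are 0.06667, 0.06667, 0.6, 0.06667, 0.13333, 0.06667 (working shown to 5 dp, full precision carried).
D = 0.06667² + 0.06667² + 0.6² + 0.06667² + 0.13333² + 0.06667² = 0.00444 + 0.00444 + 0.36000 + 0.00444 + 0.01778 + 0.00444 = 0.39556.
So 1 − D = 0.60444, i.e. 0.604 to 3 decimal places.

0.604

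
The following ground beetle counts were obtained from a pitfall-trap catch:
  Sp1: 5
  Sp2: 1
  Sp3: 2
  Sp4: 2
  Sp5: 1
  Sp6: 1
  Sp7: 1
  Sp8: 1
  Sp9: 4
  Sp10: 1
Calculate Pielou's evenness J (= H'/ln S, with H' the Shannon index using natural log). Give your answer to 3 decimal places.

Total N = 5+1+2+2+1+1+1+1+4+1 = 19, so the proportions are 0.26316, 0.05263, 0.10526, 0.10526, 0.05263, 0.05263, 0.05263, 0.05263, 0.21053, 0.05263 (working shown to 5 dp, full precision carried).
H' = −Σ pᵢ ln pᵢ = −((-0.35132) + (-0.15497) + (-0.23698) + (-0.23698) + (-0.15497) + (-0.15497) + (-0.15497) + (-0.15497) + (-0.32803) + (-0.15497)) = 2.08313.
With S = 10 species, ln S = 2.30259, so J = 2.08313/2.30259 = 0.90469, i.e. 0.905 to 3 decimal places.

0.905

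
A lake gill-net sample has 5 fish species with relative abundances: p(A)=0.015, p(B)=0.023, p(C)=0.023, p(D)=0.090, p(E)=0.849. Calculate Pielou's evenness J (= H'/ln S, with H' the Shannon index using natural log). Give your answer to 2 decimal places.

H' = −Σ pᵢ ln pᵢ = −((-0.0630) + (-0.0868) + (-0.0868) + (-0.2167) + (-0.1390)) = 0.5922 (working shown to 4 dp, full precision carried).
With S = 5 species, ln S = 1.6094, so J = 0.5922/1.6094 = 0.3680, i.e. 0.37 to 2 decimal places.

0.37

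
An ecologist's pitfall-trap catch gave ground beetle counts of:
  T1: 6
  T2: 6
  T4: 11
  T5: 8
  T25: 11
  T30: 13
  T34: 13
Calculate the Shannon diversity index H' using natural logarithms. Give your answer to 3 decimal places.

1.902

Total N = 6+6+11+8+11+13+13 = 68, so the proportions are 0.08824, 0.08824, 0.16176, 0.11765, 0.16176, 0.19118, 0.19118 (working shown to 5 dp, full precision carried).
Each pᵢ ln pᵢ term: 0.08824×(-2.42775)=-0.21421, 0.08824×(-2.42775)=-0.21421, 0.16176×(-1.82161)=-0.29467, 0.11765×(-2.14007)=-0.25177, 0.16176×(-1.82161)=-0.29467, 0.19118×(-1.65456)=-0.31631, 0.19118×(-1.65456)=-0.31631.
Sum = -1.90217, so H' = 1.902.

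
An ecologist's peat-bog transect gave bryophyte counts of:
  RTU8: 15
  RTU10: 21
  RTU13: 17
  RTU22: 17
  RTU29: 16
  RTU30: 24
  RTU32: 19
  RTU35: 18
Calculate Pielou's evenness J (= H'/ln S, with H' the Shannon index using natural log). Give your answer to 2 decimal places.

Total N = 15+21+17+17+16+24+19+18 = 147, so the proportions are 0.102, 0.1429, 0.1156, 0.1156, 0.1088, 0.1633, 0.1293, 0.1224 (working shown to 4 dp, full precision carried).
H' = −Σ pᵢ ln pᵢ = −((-0.2329) + (-0.2780) + (-0.2495) + (-0.2495) + (-0.2414) + (-0.2959) + (-0.2644) + (-0.2572)) = 2.0687.
With S = 8 species, ln S = 2.0794, so J = 2.0687/2.0794 = 0.9948, i.e. 0.99 to 2 decimal places.

0.99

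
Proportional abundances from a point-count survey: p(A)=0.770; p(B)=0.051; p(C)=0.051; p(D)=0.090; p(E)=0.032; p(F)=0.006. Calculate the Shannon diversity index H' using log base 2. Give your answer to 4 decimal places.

1.2441

Each pᵢ log₂ pᵢ term (working shown to 6 dp, full precision carried): 0.77×(-0.377070)=-0.290344, 0.051×(-4.293359)=-0.218961, 0.051×(-4.293359)=-0.218961, 0.09×(-3.473931)=-0.312654, 0.032×(-4.965784)=-0.158905, 0.006×(-7.380822)=-0.044285.
Sum = -1.244110, so H' = 1.2441.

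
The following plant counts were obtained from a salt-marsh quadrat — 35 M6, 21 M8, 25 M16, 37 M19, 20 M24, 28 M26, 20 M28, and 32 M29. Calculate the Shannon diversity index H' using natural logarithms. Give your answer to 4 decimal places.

2.0520

Total N = 35+21+25+37+20+28+20+32 = 218, so the proportions are 0.16055, 0.09633, 0.114679, 0.169725, 0.091743, 0.12844, 0.091743, 0.146789 (working shown to 6 dp, full precision carried).
Each pᵢ ln pᵢ term: 0.16055×(-1.829147)=-0.293670, 0.09633×(-2.339973)=-0.225410, 0.114679×(-2.165619)=-0.248351, 0.169725×(-1.773577)=-0.301020, 0.091743×(-2.388763)=-0.219153, 0.12844×(-2.052291)=-0.263597, 0.091743×(-2.388763)=-0.219153, 0.146789×(-1.918759)=-0.281653.
Sum = -2.052006, so H' = 2.0520.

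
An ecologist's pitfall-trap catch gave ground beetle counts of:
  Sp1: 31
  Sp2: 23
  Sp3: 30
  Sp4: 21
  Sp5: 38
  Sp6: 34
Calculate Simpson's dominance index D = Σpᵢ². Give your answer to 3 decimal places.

0.173

Total N = 31+23+30+21+38+34 = 177, so the proportions are 0.17514, 0.12994, 0.16949, 0.11864, 0.21469, 0.19209 (working shown to 5 dp, full precision carried).
D = 0.17514² + 0.12994² + 0.16949² + 0.11864² + 0.21469² + 0.19209² = 0.03067 + 0.01689 + 0.02873 + 0.01408 + 0.04609 + 0.03690 = 0.17335.
To 3 decimal places, D = 0.173.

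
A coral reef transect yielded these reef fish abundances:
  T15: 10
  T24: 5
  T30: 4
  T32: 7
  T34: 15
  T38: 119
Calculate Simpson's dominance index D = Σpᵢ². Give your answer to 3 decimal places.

0.569

Total N = 10+5+4+7+15+119 = 160, so the proportions are 0.0625, 0.03125, 0.025, 0.04375, 0.09375, 0.74375 (working shown to 5 dp, full precision carried).
D = 0.0625² + 0.03125² + 0.025² + 0.04375² + 0.09375² + 0.74375² = 0.00391 + 0.00098 + 0.00063 + 0.00191 + 0.00879 + 0.55316 = 0.56938.
To 3 decimal places, D = 0.569.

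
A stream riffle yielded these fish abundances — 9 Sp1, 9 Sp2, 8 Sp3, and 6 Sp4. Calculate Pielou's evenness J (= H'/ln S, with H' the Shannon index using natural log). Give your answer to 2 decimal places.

0.99

Total N = 9+9+8+6 = 32, so the proportions are 0.2812, 0.2812, 0.25, 0.1875 (working shown to 4 dp, full precision carried).
H' = −Σ pᵢ ln pᵢ = −((-0.3568) + (-0.3568) + (-0.3466) + (-0.3139)) = 1.3740.
With S = 4 species, ln S = 1.3863, so J = 1.3740/1.3863 = 0.9911, i.e. 0.99 to 2 decimal places.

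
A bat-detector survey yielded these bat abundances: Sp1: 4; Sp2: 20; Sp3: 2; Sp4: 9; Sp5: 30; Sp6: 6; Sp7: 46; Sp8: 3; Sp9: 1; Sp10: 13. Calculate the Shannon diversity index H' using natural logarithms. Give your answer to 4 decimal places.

1.8220

Total N = 4+20+2+9+30+6+46+3+1+13 = 134, so the proportions are 0.029851, 0.149254, 0.014925, 0.067164, 0.223881, 0.044776, 0.343284, 0.022388, 0.007463, 0.097015 (working shown to 6 dp, full precision carried).
Each pᵢ ln pᵢ term: 0.029851×(-3.511545)=-0.104822, 0.149254×(-1.902108)=-0.283897, 0.014925×(-4.204693)=-0.062757, 0.067164×(-2.700615)=-0.181385, 0.223881×(-1.496642)=-0.335069, 0.044776×(-3.106080)=-0.139078, 0.343284×(-1.069198)=-0.367038, 0.022388×(-3.799228)=-0.085057, 0.007463×(-4.897840)=-0.036551, 0.097015×(-2.332890)=-0.226325.
Sum = -1.821979, so H' = 1.8220.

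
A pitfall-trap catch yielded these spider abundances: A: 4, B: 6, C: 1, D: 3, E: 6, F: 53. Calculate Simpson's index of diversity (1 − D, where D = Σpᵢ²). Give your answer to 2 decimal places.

Total N = 4+6+1+3+6+53 = 73, so the proportions are 0.0548, 0.0822, 0.0137, 0.0411, 0.0822, 0.726 (working shown to 4 dp, full precision carried).
D = 0.0548² + 0.0822² + 0.0137² + 0.0411² + 0.0822² + 0.726² = 0.0030 + 0.0068 + 0.0002 + 0.0017 + 0.0068 + 0.5271 = 0.5455.
So 1 − D = 0.4545, i.e. 0.45 to 2 decimal places.

0.45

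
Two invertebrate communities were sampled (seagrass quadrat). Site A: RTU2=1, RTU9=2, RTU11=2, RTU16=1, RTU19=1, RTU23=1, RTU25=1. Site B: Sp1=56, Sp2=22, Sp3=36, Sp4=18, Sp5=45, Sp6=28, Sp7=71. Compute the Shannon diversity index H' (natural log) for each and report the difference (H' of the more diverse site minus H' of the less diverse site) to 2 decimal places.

Site A: N=9, proportions 0.1111, 0.2222, 0.2222, 0.1111, 0.1111, 0.1111, 0.1111, giving H' = 1.8892 (working shown to 4 dp, full precision carried).
Site B: N=276, proportions 0.2029, 0.0797, 0.1304, 0.0652, 0.163, 0.1014, 0.2572, giving H' = 1.8461.
Difference = |1.8892 − 1.8461| = 0.0431, i.e. 0.04 to 2 decimal places.

0.04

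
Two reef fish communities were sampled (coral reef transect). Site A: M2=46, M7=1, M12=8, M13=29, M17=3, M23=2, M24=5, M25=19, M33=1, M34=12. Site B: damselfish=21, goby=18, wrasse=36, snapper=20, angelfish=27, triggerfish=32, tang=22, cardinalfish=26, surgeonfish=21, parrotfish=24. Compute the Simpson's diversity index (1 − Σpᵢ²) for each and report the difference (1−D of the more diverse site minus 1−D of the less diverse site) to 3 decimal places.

0.120

Site A: N=126, proportions 0.36508, 0.00794, 0.06349, 0.23016, 0.02381, 0.01587, 0.03968, 0.15079, 0.00794, 0.09524, giving 1−D = 0.77538 (working shown to 5 dp, full precision carried).
Site B: N=247, proportions 0.08502, 0.07287, 0.14575, 0.08097, 0.10931, 0.12955, 0.08907, 0.10526, 0.08502, 0.09717, giving 1−D = 0.89524.
Difference = |0.77538 − 0.89524| = 0.11986, i.e. 0.120 to 3 decimal places.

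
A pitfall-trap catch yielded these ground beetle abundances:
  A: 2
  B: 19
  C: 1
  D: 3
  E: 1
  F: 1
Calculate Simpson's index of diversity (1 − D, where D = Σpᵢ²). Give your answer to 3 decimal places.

Total N = 2+19+1+3+1+1 = 27, so the proportions are 0.07407, 0.7037, 0.03704, 0.11111, 0.03704, 0.03704 (working shown to 5 dp, full precision carried).
D = 0.07407² + 0.7037² + 0.03704² + 0.11111² + 0.03704² + 0.03704² = 0.00549 + 0.49520 + 0.00137 + 0.01235 + 0.00137 + 0.00137 = 0.51715.
So 1 − D = 0.48285, i.e. 0.483 to 3 decimal places.

0.483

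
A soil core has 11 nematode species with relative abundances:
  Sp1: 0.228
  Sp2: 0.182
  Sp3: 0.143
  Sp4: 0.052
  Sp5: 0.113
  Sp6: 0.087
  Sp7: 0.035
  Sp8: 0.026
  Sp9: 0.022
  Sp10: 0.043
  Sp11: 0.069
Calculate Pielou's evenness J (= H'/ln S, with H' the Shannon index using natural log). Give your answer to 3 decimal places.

0.898

H' = −Σ pᵢ ln pᵢ = −((-0.33708) + (-0.31008) + (-0.27812) + (-0.15374) + (-0.24638) + (-0.21244) + (-0.11733) + (-0.09489) + (-0.08397) + (-0.13530) + (-0.18448)) = 2.15382 (working shown to 5 dp, full precision carried).
With S = 11 species, ln S = 2.39790, so J = 2.15382/2.39790 = 0.89821, i.e. 0.898 to 3 decimal places.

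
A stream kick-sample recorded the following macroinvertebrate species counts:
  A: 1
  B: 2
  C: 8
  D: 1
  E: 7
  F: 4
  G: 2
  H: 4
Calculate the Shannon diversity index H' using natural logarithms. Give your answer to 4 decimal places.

1.8459

Total N = 1+2+8+1+7+4+2+4 = 29, so the proportions are 0.034483, 0.068966, 0.275862, 0.034483, 0.241379, 0.137931, 0.068966, 0.137931 (working shown to 6 dp, full precision carried).
Each pᵢ ln pᵢ term: 0.034483×(-3.367296)=-0.116114, 0.068966×(-2.674149)=-0.184424, 0.275862×(-1.287854)=-0.355270, 0.034483×(-3.367296)=-0.116114, 0.241379×(-1.421386)=-0.343093, 0.137931×(-1.981001)=-0.273242, 0.068966×(-2.674149)=-0.184424, 0.137931×(-1.981001)=-0.273242.
Sum = -1.845922, so H' = 1.8459.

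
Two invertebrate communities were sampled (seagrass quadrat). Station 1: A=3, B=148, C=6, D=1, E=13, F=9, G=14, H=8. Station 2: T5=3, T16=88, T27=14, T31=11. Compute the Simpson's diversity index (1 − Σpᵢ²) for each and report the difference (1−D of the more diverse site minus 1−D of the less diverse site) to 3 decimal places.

Station 1: N=202, proportions 0.014851, 0.732673, 0.029703, 0.00495, 0.064356, 0.044554, 0.069307, 0.039604, giving 1−D = 0.449564 (working shown to 6 dp, full precision carried).
Station 2: N=116, proportions 0.025862, 0.758621, 0.12069, 0.094828, giving 1−D = 0.400268.
Difference = |0.449564 − 0.400268| = 0.049296, i.e. 0.049 to 3 decimal places.

0.049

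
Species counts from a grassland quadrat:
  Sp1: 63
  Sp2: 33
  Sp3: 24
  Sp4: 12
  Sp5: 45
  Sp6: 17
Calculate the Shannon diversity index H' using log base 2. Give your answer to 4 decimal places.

Total N = 63+33+24+12+45+17 = 194, so the proportions are 0.324742, 0.170103, 0.123711, 0.061856, 0.231959, 0.087629 (working shown to 6 dp, full precision carried).
Each pᵢ log₂ pᵢ term: 0.324742×(-1.622633)=-0.526937, 0.170103×(-2.555519)=-0.434702, 0.123711×(-3.014950)=-0.372984, 0.061856×(-4.014950)=-0.248347, 0.231959×(-2.108060)=-0.488983, 0.087629×(-3.512450)=-0.307792.
Sum = -2.379745, so H' = 2.3797.

2.3797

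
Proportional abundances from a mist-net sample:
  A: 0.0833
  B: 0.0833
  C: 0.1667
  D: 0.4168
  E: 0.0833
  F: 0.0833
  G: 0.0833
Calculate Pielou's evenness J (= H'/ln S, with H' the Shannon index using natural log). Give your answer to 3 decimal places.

H' = −Σ pᵢ ln pᵢ = −((-0.20703) + (-0.20703) + (-0.29865) + (-0.36476) + (-0.20703) + (-0.20703) + (-0.20703)) = 1.69855 (working shown to 5 dp, full precision carried).
With S = 7 species, ln S = 1.94591, so J = 1.69855/1.94591 = 0.87288, i.e. 0.873 to 3 decimal places.

0.873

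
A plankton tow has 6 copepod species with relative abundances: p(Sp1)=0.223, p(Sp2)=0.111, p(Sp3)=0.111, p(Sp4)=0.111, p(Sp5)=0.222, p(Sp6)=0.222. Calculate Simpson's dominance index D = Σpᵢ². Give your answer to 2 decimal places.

0.19

D = 0.223² + 0.111² + 0.111² + 0.111² + 0.222² + 0.222² = 0.0497 + 0.0123 + 0.0123 + 0.0123 + 0.0493 + 0.0493 = 0.1853 (working shown to 4 dp, full precision carried).
To 2 decimal places, D = 0.19.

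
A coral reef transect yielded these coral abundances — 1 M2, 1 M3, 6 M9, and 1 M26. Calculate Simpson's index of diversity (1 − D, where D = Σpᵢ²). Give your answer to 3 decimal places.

Total N = 1+1+6+1 = 9, so the proportions are 0.11111, 0.11111, 0.66667, 0.11111 (working shown to 5 dp, full precision carried).
D = 0.11111² + 0.11111² + 0.66667² + 0.11111² = 0.01235 + 0.01235 + 0.44444 + 0.01235 = 0.48148.
So 1 − D = 0.51852, i.e. 0.519 to 3 decimal places.

0.519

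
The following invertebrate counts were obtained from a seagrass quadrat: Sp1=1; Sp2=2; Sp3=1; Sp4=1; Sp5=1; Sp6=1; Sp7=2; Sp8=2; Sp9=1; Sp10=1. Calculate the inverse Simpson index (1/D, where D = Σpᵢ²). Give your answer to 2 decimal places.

Total N = 1+2+1+1+1+1+2+2+1+1 = 13, so the proportions are 0.076923, 0.153846, 0.076923, 0.076923, 0.076923, 0.076923, 0.153846, 0.153846, 0.076923, 0.076923 (working shown to 6 dp, full precision carried).
D = 0.076923² + 0.153846² + 0.076923² + 0.076923² + 0.076923² + 0.076923² + 0.153846² + 0.153846² + 0.076923² + 0.076923² = 0.005917 + 0.023669 + 0.005917 + 0.005917 + 0.005917 + 0.005917 + 0.023669 + 0.023669 + 0.005917 + 0.005917 = 0.112426.
So 1/D = 8.8947, i.e. 8.89 to 2 decimal places.

8.89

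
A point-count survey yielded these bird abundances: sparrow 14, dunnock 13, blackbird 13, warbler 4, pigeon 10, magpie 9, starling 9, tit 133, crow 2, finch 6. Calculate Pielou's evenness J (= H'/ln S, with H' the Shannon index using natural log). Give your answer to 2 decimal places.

0.63

Total N = 14+13+13+4+10+9+9+133+2+6 = 213, so the proportions are 0.0657, 0.061, 0.061, 0.0188, 0.0469, 0.0423, 0.0423, 0.6244, 0.0094, 0.0282 (working shown to 4 dp, full precision carried).
H' = −Σ pᵢ ln pᵢ = −((-0.1789) + (-0.1707) + (-0.1707) + (-0.0746) + (-0.1436) + (-0.1337) + (-0.1337) + (-0.2941) + (-0.0438) + (-0.1006)) = 1.4443.
With S = 10 species, ln S = 2.3026, so J = 1.4443/2.3026 = 0.6273, i.e. 0.63 to 2 decimal places.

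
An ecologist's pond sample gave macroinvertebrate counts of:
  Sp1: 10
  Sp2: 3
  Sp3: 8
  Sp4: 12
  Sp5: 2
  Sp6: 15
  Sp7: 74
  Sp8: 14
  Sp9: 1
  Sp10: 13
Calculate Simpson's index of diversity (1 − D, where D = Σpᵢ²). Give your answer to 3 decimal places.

0.724

Total N = 10+3+8+12+2+15+74+14+1+13 = 152, so the proportions are 0.06579, 0.01974, 0.05263, 0.07895, 0.01316, 0.09868, 0.48684, 0.09211, 0.00658, 0.08553 (working shown to 5 dp, full precision carried).
D = 0.06579² + 0.01974² + 0.05263² + 0.07895² + 0.01316² + 0.09868² + 0.48684² + 0.09211² + 0.00658² + 0.08553² = 0.00433 + 0.00039 + 0.00277 + 0.00623 + 0.00017 + 0.00974 + 0.23702 + 0.00848 + 0.00004 + 0.00731 = 0.27649.
So 1 − D = 0.72351, i.e. 0.724 to 3 decimal places.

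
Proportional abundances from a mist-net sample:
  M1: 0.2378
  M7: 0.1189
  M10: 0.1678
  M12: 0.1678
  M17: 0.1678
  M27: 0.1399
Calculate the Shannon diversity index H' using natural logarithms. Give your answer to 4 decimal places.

1.7685

Each pᵢ ln pᵢ term (working shown to 6 dp, full precision carried): 0.2378×(-1.436325)=-0.341558, 0.1189×(-2.129472)=-0.253194, 0.1678×(-1.784982)=-0.299520, 0.1678×(-1.784982)=-0.299520, 0.1678×(-1.784982)=-0.299520, 0.1399×(-1.966827)=-0.275159.
Sum = -1.768472, so H' = 1.7685.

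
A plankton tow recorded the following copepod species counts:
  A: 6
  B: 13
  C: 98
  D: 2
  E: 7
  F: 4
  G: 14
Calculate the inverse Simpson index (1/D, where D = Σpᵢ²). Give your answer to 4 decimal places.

Total N = 6+13+98+2+7+4+14 = 144, so the proportions are 0.0416667, 0.0902778, 0.6805556, 0.0138889, 0.0486111, 0.0277778, 0.0972222 (working shown to 7 dp, full precision carried).
D = 0.0416667² + 0.0902778² + 0.6805556² + 0.0138889² + 0.0486111² + 0.0277778² + 0.0972222² = 0.0017361 + 0.0081501 + 0.4631559 + 0.0001929 + 0.0023630 + 0.0007716 + 0.0094522 = 0.4858218.
So 1/D = 2.058368, i.e. 2.0584 to 4 decimal places.

2.0584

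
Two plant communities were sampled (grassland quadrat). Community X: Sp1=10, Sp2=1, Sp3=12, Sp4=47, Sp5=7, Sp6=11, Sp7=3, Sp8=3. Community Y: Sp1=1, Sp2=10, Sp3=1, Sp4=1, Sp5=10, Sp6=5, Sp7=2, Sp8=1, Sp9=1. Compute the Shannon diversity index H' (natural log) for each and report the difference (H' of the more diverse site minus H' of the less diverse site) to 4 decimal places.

0.1714

Community X: N=94, proportions 0.106383, 0.010638, 0.12766, 0.5, 0.074468, 0.117021, 0.031915, 0.031915, giving H' = 1.560406 (working shown to 6 dp, full precision carried).
Community Y: N=32, proportions 0.03125, 0.3125, 0.03125, 0.03125, 0.3125, 0.15625, 0.0625, 0.03125, 0.03125, giving H' = 1.731824.
Difference = |1.560406 − 1.731824| = 0.171418, i.e. 0.1714 to 4 decimal places.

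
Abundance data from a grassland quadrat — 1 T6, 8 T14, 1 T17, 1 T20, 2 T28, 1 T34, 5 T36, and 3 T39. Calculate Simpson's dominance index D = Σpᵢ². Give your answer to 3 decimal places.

0.219

Total N = 1+8+1+1+2+1+5+3 = 22, so the proportions are 0.04545, 0.36364, 0.04545, 0.04545, 0.09091, 0.04545, 0.22727, 0.13636 (working shown to 5 dp, full precision carried).
D = 0.04545² + 0.36364² + 0.04545² + 0.04545² + 0.09091² + 0.04545² + 0.22727² + 0.13636² = 0.00207 + 0.13223 + 0.00207 + 0.00207 + 0.00826 + 0.00207 + 0.05165 + 0.01860 = 0.21901.
To 3 decimal places, D = 0.219.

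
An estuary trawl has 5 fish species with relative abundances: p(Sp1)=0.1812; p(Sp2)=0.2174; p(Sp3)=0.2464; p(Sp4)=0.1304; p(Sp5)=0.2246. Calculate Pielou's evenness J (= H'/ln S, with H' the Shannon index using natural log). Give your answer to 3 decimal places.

0.986

H' = −Σ pᵢ ln pᵢ = −((-0.30952) + (-0.33176) + (-0.34516) + (-0.26564) + (-0.33543)) = 1.58750 (working shown to 5 dp, full precision carried).
With S = 5 species, ln S = 1.60944, so J = 1.58750/1.60944 = 0.98637, i.e. 0.986 to 3 decimal places.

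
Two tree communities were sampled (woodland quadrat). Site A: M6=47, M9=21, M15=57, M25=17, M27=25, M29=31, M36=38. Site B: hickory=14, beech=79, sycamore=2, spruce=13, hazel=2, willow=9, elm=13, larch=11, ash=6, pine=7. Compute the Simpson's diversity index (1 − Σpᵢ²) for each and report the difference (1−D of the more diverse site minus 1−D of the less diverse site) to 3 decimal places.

Site A: N=236, proportions 0.19915, 0.08898, 0.24153, 0.07203, 0.10593, 0.13136, 0.16102, giving 1−D = 0.83449 (working shown to 5 dp, full precision carried).
Site B: N=156, proportions 0.08974, 0.50641, 0.01282, 0.08333, 0.01282, 0.05769, 0.08333, 0.07051, 0.03846, 0.04487, giving 1−D = 0.70948.
Difference = |0.83449 − 0.70948| = 0.12501, i.e. 0.125 to 3 decimal places.

0.125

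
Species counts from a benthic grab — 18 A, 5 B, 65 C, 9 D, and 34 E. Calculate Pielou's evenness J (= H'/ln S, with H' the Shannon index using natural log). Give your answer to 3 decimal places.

0.795

Total N = 18+5+65+9+34 = 131, so the proportions are 0.1374, 0.03817, 0.49618, 0.0687, 0.25954 (working shown to 5 dp, full precision carried).
H' = −Σ pᵢ ln pᵢ = −((-0.27272) + (-0.12465) + (-0.34773) + (-0.18398) + (-0.35008)) = 1.27916.
With S = 5 species, ln S = 1.60944, so J = 1.27916/1.60944 = 0.79479, i.e. 0.795 to 3 decimal places.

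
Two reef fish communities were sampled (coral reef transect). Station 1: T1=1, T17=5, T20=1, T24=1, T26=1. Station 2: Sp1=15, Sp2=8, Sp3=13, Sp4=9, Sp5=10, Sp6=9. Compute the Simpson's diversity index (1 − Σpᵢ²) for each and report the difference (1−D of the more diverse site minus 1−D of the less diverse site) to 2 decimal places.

Station 1: N=9, proportions 0.1111, 0.5556, 0.1111, 0.1111, 0.1111, giving 1−D = 0.6420 (working shown to 4 dp, full precision carried).
Station 2: N=64, proportions 0.2344, 0.125, 0.2031, 0.1406, 0.1562, 0.1406, giving 1−D = 0.8242.
Difference = |0.6420 − 0.8242| = 0.1822, i.e. 0.18 to 2 decimal places.

0.18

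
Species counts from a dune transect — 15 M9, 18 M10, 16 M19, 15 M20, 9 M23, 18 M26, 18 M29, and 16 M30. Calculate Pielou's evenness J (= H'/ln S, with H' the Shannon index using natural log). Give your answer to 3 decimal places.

0.991

Total N = 15+18+16+15+9+18+18+16 = 125, so the proportions are 0.12, 0.144, 0.128, 0.12, 0.072, 0.144, 0.144, 0.128 (working shown to 6 dp, full precision carried).
H' = −Σ pᵢ ln pᵢ = −((-0.254432) + (-0.279064) + (-0.263133) + (-0.254432) + (-0.189438) + (-0.279064) + (-0.279064) + (-0.263133)) = 2.061758.
With S = 8 species, ln S = 2.079442, so J = 2.061758/2.079442 = 0.991496, i.e. 0.991 to 3 decimal places.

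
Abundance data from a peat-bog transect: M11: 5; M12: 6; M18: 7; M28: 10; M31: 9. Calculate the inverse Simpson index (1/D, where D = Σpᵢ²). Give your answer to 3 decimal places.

4.704

Total N = 5+6+7+10+9 = 37, so the proportions are 0.1351351, 0.1621622, 0.1891892, 0.2702703, 0.2432432 (working shown to 7 dp, full precision carried).
D = 0.1351351² + 0.1621622² + 0.1891892² + 0.2702703² + 0.2432432² = 0.0182615 + 0.0262966 + 0.0357925 + 0.0730460 + 0.0591673 = 0.2125639.
So 1/D = 4.70447, i.e. 4.704 to 3 decimal places.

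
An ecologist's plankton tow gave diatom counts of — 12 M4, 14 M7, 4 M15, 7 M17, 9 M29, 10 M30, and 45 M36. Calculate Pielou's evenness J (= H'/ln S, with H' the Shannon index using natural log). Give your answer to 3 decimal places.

Total N = 12+14+4+7+9+10+45 = 101, so the proportions are 0.11881, 0.13861, 0.0396, 0.06931, 0.08911, 0.09901, 0.44554 (working shown to 5 dp, full precision carried).
H' = −Σ pᵢ ln pᵢ = −((-0.25309) + (-0.27391) + (-0.12787) + (-0.18499) + (-0.21546) + (-0.22896) + (-0.36020)) = 1.64450.
With S = 7 species, ln S = 1.94591, so J = 1.64450/1.94591 = 0.84510, i.e. 0.845 to 3 decimal places.

0.845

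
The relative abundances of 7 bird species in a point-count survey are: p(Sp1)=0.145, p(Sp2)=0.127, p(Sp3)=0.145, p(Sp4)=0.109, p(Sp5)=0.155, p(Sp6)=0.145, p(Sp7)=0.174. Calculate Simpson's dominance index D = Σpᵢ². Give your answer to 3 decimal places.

0.145

D = 0.145² + 0.127² + 0.145² + 0.109² + 0.155² + 0.145² + 0.174² = 0.02102 + 0.01613 + 0.02102 + 0.01188 + 0.02403 + 0.02102 + 0.03028 = 0.14539 (working shown to 5 dp, full precision carried).
To 3 decimal places, D = 0.145.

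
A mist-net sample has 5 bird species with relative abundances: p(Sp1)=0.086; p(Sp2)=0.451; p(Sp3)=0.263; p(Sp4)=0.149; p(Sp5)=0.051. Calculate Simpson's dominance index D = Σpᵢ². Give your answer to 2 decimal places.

0.30

D = 0.086² + 0.451² + 0.263² + 0.149² + 0.051² = 0.0074 + 0.2034 + 0.0692 + 0.0222 + 0.0026 = 0.3048 (working shown to 4 dp, full precision carried).
To 2 decimal places, D = 0.30.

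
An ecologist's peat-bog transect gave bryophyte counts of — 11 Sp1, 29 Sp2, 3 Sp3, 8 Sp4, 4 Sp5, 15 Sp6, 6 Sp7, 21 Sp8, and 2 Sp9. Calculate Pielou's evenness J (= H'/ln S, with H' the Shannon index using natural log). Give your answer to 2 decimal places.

0.87

Total N = 11+29+3+8+4+15+6+21+2 = 99, so the proportions are 0.1111, 0.2929, 0.0303, 0.0808, 0.0404, 0.1515, 0.0606, 0.2121, 0.0202 (working shown to 4 dp, full precision carried).
H' = −Σ pᵢ ln pᵢ = −((-0.2441) + (-0.3597) + (-0.1060) + (-0.2033) + (-0.1296) + (-0.2859) + (-0.1699) + (-0.3289) + (-0.0788)) = 1.9063.
With S = 9 species, ln S = 2.1972, so J = 1.9063/2.1972 = 0.8676, i.e. 0.87 to 2 decimal places.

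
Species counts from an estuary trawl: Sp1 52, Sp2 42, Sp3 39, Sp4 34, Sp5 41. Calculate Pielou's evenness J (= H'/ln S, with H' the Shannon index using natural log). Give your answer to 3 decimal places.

0.994

Total N = 52+42+39+34+41 = 208, so the proportions are 0.25, 0.20192, 0.1875, 0.16346, 0.19712 (working shown to 5 dp, full precision carried).
H' = −Σ pᵢ ln pᵢ = −((-0.34657) + (-0.32305) + (-0.31387) + (-0.29606) + (-0.32011)) = 1.59966.
With S = 5 species, ln S = 1.60944, so J = 1.59966/1.60944 = 0.99393, i.e. 0.994 to 3 decimal places.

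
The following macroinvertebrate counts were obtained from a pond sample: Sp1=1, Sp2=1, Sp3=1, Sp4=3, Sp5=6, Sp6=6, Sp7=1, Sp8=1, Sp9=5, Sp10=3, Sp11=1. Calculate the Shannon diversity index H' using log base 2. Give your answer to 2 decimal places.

3.06

Total N = 1+1+1+3+6+6+1+1+5+3+1 = 29, so the proportions are 0.0345, 0.0345, 0.0345, 0.1034, 0.2069, 0.2069, 0.0345, 0.0345, 0.1724, 0.1034, 0.0345 (working shown to 4 dp, full precision carried).
Each pᵢ log₂ pᵢ term: 0.0345×(-4.8580)=-0.1675, 0.0345×(-4.8580)=-0.1675, 0.0345×(-4.8580)=-0.1675, 0.1034×(-3.2730)=-0.3386, 0.2069×(-2.2730)=-0.4703, 0.2069×(-2.2730)=-0.4703, 0.0345×(-4.8580)=-0.1675, 0.0345×(-4.8580)=-0.1675, 0.1724×(-2.5361)=-0.4373, 0.1034×(-3.2730)=-0.3386, 0.0345×(-4.8580)=-0.1675.
Sum = -3.0601, so H' = 3.06.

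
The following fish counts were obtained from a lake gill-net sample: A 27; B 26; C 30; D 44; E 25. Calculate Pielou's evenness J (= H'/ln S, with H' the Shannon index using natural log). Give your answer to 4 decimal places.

0.9848

Total N = 27+26+30+44+25 = 152, so the proportions are 0.177632, 0.171053, 0.197368, 0.289474, 0.164474 (working shown to 6 dp, full precision carried).
H' = −Σ pᵢ ln pᵢ = −((-0.306955) + (-0.302042) + (-0.320266) + (-0.358858) + (-0.296876)) = 1.584997.
With S = 5 species, ln S = 1.609438, so J = 1.584997/1.609438 = 0.984814, i.e. 0.9848 to 4 decimal places.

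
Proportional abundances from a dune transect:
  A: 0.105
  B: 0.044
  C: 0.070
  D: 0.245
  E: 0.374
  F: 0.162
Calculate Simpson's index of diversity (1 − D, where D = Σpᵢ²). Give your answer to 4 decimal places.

D = 0.105² + 0.044² + 0.07² + 0.245² + 0.374² + 0.162² = 0.011025 + 0.001936 + 0.004900 + 0.060025 + 0.139876 + 0.026244 = 0.244006 (working shown to 6 dp, full precision carried).
So 1 − D = 0.755994, i.e. 0.7560 to 4 decimal places.

0.7560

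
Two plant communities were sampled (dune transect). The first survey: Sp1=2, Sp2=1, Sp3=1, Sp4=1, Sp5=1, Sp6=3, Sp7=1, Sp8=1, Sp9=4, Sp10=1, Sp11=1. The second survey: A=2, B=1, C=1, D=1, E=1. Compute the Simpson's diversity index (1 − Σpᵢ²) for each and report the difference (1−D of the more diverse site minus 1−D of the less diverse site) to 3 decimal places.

0.094

The first survey: N=17, proportions 0.11765, 0.05882, 0.05882, 0.05882, 0.05882, 0.17647, 0.05882, 0.05882, 0.23529, 0.05882, 0.05882, giving 1−D = 0.87197 (working shown to 5 dp, full precision carried).
The second survey: N=6, proportions 0.33333, 0.16667, 0.16667, 0.16667, 0.16667, giving 1−D = 0.77778.
Difference = |0.87197 − 0.77778| = 0.09419, i.e. 0.094 to 3 decimal places.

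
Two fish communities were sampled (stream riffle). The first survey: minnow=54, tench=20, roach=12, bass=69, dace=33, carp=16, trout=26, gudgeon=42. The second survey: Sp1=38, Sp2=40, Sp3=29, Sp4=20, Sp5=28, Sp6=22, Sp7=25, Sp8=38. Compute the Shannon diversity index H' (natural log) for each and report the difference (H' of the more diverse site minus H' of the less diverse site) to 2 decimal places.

The first survey: N=272, proportions 0.1985, 0.0735, 0.0441, 0.2537, 0.1213, 0.0588, 0.0956, 0.1544, giving H' = 1.9340 (working shown to 4 dp, full precision carried).
The second survey: N=240, proportions 0.1583, 0.1667, 0.1208, 0.0833, 0.1167, 0.0917, 0.1042, 0.1583, giving H' = 2.0500.
Difference = |1.9340 − 2.0500| = 0.1160, i.e. 0.12 to 2 decimal places.

0.12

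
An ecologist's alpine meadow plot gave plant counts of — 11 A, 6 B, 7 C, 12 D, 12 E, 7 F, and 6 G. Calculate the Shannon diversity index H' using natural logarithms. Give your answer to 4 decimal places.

1.9017

Total N = 11+6+7+12+12+7+6 = 61, so the proportions are 0.180328, 0.098361, 0.114754, 0.196721, 0.196721, 0.114754, 0.098361 (working shown to 6 dp, full precision carried).
Each pᵢ ln pᵢ term: 0.180328×(-1.712979)=-0.308898, 0.098361×(-2.319114)=-0.228110, 0.114754×(-2.164964)=-0.248438, 0.196721×(-1.625967)=-0.319862, 0.196721×(-1.625967)=-0.319862, 0.114754×(-2.164964)=-0.248438, 0.098361×(-2.319114)=-0.228110.
Sum = -1.901719, so H' = 1.9017.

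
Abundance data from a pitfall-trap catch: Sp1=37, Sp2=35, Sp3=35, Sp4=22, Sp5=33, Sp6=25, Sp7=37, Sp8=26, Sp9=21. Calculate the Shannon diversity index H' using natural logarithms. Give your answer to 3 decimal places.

2.176

Total N = 37+35+35+22+33+25+37+26+21 = 271, so the proportions are 0.13653, 0.12915, 0.12915, 0.08118, 0.12177, 0.09225, 0.13653, 0.09594, 0.07749 (working shown to 5 dp, full precision carried).
Each pᵢ ln pᵢ term: 0.13653×(-1.99120)=-0.27186, 0.12915×(-2.04677)=-0.26434, 0.12915×(-2.04677)=-0.26434, 0.08118×(-2.51108)=-0.20385, 0.12177×(-2.10561)=-0.25640, 0.09225×(-2.38324)=-0.21986, 0.13653×(-1.99120)=-0.27186, 0.09594×(-2.34402)=-0.22489, 0.07749×(-2.55760)=-0.19819.
Sum = -2.17560, so H' = 2.176.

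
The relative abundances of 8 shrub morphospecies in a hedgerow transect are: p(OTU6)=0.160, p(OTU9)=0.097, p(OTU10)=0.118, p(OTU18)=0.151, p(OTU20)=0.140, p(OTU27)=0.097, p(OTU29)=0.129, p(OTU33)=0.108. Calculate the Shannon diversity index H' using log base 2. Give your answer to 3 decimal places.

2.977

Each pᵢ log₂ pᵢ term (working shown to 5 dp, full precision carried): 0.16×(-2.64386)=-0.42302, 0.097×(-3.36587)=-0.32649, 0.118×(-3.08314)=-0.36381, 0.151×(-2.72738)=-0.41183, 0.14×(-2.83650)=-0.39711, 0.097×(-3.36587)=-0.32649, 0.129×(-2.95456)=-0.38114, 0.108×(-3.21090)=-0.34678.
Sum = -2.97667, so H' = 2.977.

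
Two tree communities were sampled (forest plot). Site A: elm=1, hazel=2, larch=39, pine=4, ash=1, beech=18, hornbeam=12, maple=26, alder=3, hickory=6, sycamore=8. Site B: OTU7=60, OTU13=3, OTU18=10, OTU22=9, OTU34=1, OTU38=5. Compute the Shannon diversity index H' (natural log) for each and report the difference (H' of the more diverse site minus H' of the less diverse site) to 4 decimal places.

0.8250

Site A: N=120, proportions 0.008333, 0.016667, 0.325, 0.033333, 0.008333, 0.15, 0.1, 0.216667, 0.025, 0.05, 0.066667, giving H' = 1.895422 (working shown to 6 dp, full precision carried).
Site B: N=88, proportions 0.681818, 0.034091, 0.113636, 0.102273, 0.011364, 0.056818, giving H' = 1.070467.
Difference = |1.895422 − 1.070467| = 0.824955, i.e. 0.8250 to 4 decimal places.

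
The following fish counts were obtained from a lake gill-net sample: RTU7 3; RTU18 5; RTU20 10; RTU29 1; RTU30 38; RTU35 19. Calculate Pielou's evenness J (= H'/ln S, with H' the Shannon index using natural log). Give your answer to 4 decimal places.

0.7387

Total N = 3+5+10+1+38+19 = 76, so the proportions are 0.039474, 0.065789, 0.131579, 0.013158, 0.5, 0.25 (working shown to 6 dp, full precision carried).
H' = −Σ pᵢ ln pᵢ = −((-0.127584) + (-0.179033) + (-0.266862) + (-0.056983) + (-0.346574) + (-0.346574)) = 1.323608.
With S = 6 species, ln S = 1.791759, so J = 1.323608/1.791759 = 0.738720, i.e. 0.7387 to 4 decimal places.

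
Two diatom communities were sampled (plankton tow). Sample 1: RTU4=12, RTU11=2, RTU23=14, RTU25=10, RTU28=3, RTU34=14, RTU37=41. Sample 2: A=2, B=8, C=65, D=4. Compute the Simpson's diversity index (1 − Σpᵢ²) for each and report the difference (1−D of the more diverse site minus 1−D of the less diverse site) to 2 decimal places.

0.44

Sample 1: N=96, proportions 0.125, 0.0208, 0.1458, 0.1042, 0.0312, 0.1458, 0.4271, giving 1−D = 0.7472 (working shown to 4 dp, full precision carried).
Sample 2: N=79, proportions 0.0253, 0.1013, 0.8228, 0.0506, giving 1−D = 0.3096.
Difference = |0.7472 − 0.3096| = 0.4376, i.e. 0.44 to 2 decimal places.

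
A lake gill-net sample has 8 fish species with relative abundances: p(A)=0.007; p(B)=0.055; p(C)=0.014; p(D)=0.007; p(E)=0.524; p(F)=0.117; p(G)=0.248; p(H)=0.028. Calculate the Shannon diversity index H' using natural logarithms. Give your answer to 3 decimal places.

Each pᵢ ln pᵢ term (working shown to 5 dp, full precision carried): 0.007×(-4.96185)=-0.03473, 0.055×(-2.90042)=-0.15952, 0.014×(-4.26870)=-0.05976, 0.007×(-4.96185)=-0.03473, 0.524×(-0.64626)=-0.33864, 0.117×(-2.14558)=-0.25103, 0.248×(-1.39433)=-0.34579, 0.028×(-3.57555)=-0.10012.
Sum = -1.32433, so H' = 1.324.

1.324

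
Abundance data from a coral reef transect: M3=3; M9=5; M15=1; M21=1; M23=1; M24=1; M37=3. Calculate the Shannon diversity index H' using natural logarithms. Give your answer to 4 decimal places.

Total N = 3+5+1+1+1+1+3 = 15, so the proportions are 0.2, 0.333333, 0.066667, 0.066667, 0.066667, 0.066667, 0.2 (working shown to 6 dp, full precision carried).
Each pᵢ ln pᵢ term: 0.2×(-1.609438)=-0.321888, 0.333333×(-1.098612)=-0.366204, 0.066667×(-2.708050)=-0.180537, 0.066667×(-2.708050)=-0.180537, 0.066667×(-2.708050)=-0.180537, 0.066667×(-2.708050)=-0.180537, 0.2×(-1.609438)=-0.321888.
Sum = -1.732126, so H' = 1.7321.

1.7321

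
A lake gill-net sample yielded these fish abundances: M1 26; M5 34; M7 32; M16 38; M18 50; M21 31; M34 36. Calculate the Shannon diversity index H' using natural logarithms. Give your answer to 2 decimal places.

1.93

Total N = 26+34+32+38+50+31+36 = 247, so the proportions are 0.1053, 0.1377, 0.1296, 0.1538, 0.2024, 0.1255, 0.1457 (working shown to 4 dp, full precision carried).
Each pᵢ ln pᵢ term: 0.1053×(-2.2513)=-0.2370, 0.1377×(-1.9830)=-0.2730, 0.1296×(-2.0437)=-0.2648, 0.1538×(-1.8718)=-0.2880, 0.2024×(-1.5974)=-0.3234, 0.1255×(-2.0754)=-0.2605, 0.1457×(-1.9259)=-0.2807.
Sum = -1.9272, so H' = 1.93.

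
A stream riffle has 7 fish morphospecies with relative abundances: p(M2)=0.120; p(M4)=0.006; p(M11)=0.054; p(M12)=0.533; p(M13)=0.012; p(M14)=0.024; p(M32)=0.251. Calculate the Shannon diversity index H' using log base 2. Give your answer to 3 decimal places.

1.829

Each pᵢ log₂ pᵢ term (working shown to 5 dp, full precision carried): 0.12×(-3.05889)=-0.36707, 0.006×(-7.38082)=-0.04428, 0.054×(-4.21090)=-0.22739, 0.533×(-0.90779)=-0.48385, 0.012×(-6.38082)=-0.07657, 0.024×(-5.38082)=-0.12914, 0.251×(-1.99424)=-0.50055.
Sum = -1.82886, so H' = 1.829.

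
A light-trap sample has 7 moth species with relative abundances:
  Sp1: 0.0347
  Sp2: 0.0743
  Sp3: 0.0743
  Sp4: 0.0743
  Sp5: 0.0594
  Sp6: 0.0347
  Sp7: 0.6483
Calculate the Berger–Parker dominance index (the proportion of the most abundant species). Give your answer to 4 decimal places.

The largest proportion is 0.6483, i.e. d = 0.6483 to 4 decimal places.

0.6483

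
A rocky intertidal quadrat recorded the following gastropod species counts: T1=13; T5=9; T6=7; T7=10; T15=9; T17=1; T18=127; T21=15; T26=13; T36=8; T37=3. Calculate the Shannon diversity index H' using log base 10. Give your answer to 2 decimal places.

Total N = 13+9+7+10+9+1+127+15+13+8+3 = 215, so the proportions are 0.0605, 0.0419, 0.0326, 0.0465, 0.0419, 0.0047, 0.5907, 0.0698, 0.0605, 0.0372, 0.014 (working shown to 4 dp, full precision carried).
Each pᵢ log₁₀ pᵢ term: 0.0605×(-1.2185)=-0.0737, 0.0419×(-1.3782)=-0.0577, 0.0326×(-1.4873)=-0.0484, 0.0465×(-1.3324)=-0.0620, 0.0419×(-1.3782)=-0.0577, 0.0047×(-2.3324)=-0.0108, 0.5907×(-0.2286)=-0.1351, 0.0698×(-1.1563)=-0.0807, 0.0605×(-1.2185)=-0.0737, 0.0372×(-1.4293)=-0.0532, 0.014×(-1.8553)=-0.0259.
Sum = -0.6788, so H' = 0.68.

0.68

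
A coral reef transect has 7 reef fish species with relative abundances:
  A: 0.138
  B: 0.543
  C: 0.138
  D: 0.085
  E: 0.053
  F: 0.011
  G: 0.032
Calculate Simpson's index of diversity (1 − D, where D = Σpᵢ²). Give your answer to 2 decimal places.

D = 0.138² + 0.543² + 0.138² + 0.085² + 0.053² + 0.011² + 0.032² = 0.0190 + 0.2948 + 0.0190 + 0.0072 + 0.0028 + 0.0001 + 0.0010 = 0.3441 (working shown to 4 dp, full precision carried).
So 1 − D = 0.6559, i.e. 0.66 to 2 decimal places.

0.66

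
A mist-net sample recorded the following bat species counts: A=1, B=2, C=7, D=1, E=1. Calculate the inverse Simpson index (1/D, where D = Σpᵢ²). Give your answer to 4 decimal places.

Total N = 1+2+7+1+1 = 12, so the proportions are 0.0833333, 0.1666667, 0.5833333, 0.0833333, 0.0833333 (working shown to 7 dp, full precision carried).
D = 0.0833333² + 0.1666667² + 0.5833333² + 0.0833333² + 0.0833333² = 0.0069444 + 0.0277778 + 0.3402778 + 0.0069444 + 0.0069444 = 0.3888889.
So 1/D = 2.571429, i.e. 2.5714 to 4 decimal places.

2.5714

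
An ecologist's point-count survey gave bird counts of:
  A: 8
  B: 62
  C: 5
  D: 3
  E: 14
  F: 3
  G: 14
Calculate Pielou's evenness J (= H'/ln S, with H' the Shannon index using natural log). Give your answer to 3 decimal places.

0.709

Total N = 8+62+5+3+14+3+14 = 109, so the proportions are 0.07339, 0.56881, 0.04587, 0.02752, 0.12844, 0.02752, 0.12844 (working shown to 5 dp, full precision carried).
H' = −Σ pᵢ ln pᵢ = −((-0.19170) + (-0.32093) + (-0.14137) + (-0.09888) + (-0.26360) + (-0.09888) + (-0.26360)) = 1.37896.
With S = 7 species, ln S = 1.94591, so J = 1.37896/1.94591 = 0.70865, i.e. 0.709 to 3 decimal places.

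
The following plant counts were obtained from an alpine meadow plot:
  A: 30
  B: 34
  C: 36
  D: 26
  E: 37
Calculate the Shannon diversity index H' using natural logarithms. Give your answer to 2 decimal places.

Total N = 30+34+36+26+37 = 163, so the proportions are 0.184, 0.2086, 0.2209, 0.1595, 0.227 (working shown to 4 dp, full precision carried).
Each pᵢ ln pᵢ term: 0.184×(-1.6926)=-0.3115, 0.2086×(-1.5674)=-0.3269, 0.2209×(-1.5102)=-0.3335, 0.1595×(-1.8357)=-0.2928, 0.227×(-1.4828)=-0.3366.
Sum = -1.6014, so H' = 1.60.

1.60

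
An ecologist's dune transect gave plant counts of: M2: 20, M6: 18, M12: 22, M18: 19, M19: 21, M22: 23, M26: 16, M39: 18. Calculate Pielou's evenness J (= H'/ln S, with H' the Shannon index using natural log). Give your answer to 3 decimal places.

0.997

Total N = 20+18+22+19+21+23+16+18 = 157, so the proportions are 0.12739, 0.11465, 0.14013, 0.12102, 0.13376, 0.1465, 0.10191, 0.11465 (working shown to 5 dp, full precision carried).
H' = −Σ pᵢ ln pᵢ = −((-0.26249) + (-0.24832) + (-0.27538) + (-0.25557) + (-0.26908) + (-0.28138) + (-0.23273) + (-0.24832)) = 2.07326.
With S = 8 species, ln S = 2.07944, so J = 2.07326/2.07944 = 0.99703, i.e. 0.997 to 3 decimal places.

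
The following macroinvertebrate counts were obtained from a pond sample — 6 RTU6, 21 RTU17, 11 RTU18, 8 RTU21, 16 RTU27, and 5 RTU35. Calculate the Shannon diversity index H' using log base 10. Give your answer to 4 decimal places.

0.7234

Total N = 6+21+11+8+16+5 = 67, so the proportions are 0.089552, 0.313433, 0.164179, 0.119403, 0.238806, 0.074627 (working shown to 6 dp, full precision carried).
Each pᵢ log₁₀ pᵢ term: 0.089552×(-1.047924)=-0.093844, 0.313433×(-0.503856)=-0.157925, 0.164179×(-0.784682)=-0.128828, 0.119403×(-0.922985)=-0.110207, 0.238806×(-0.621955)=-0.148527, 0.074627×(-1.127105)=-0.084112.
Sum = -0.723443, so H' = 0.7234.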